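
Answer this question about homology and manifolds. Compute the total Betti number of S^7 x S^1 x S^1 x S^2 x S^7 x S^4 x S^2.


Total Betti number is multiplicative under products.
Each S^d (d>=1) has total Betti number 2.
There are 7 sphere factors.
Total = 2^7 = 128

128


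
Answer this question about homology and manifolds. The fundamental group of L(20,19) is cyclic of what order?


pi_1(L(p,q)) = Z/pZ for any q coprime to p.
|pi_1(L(20,19))| = 20

20


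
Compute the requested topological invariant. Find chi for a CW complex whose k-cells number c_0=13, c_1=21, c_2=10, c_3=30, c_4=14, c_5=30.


chi = sum_k (-1)^k c_k.
= (-1)^0*13 + (-1)^1*21 + (-1)^2*10 + (-1)^3*30 + (-1)^4*14 + (-1)^5*30
= (13) + (-21) + (10) + (-30) + (14) + (-30)
= -44

-44


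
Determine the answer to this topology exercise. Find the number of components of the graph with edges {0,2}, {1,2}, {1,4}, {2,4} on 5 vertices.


Run DFS/union-find over 5 vertices.
V = 5, E = 4.
Number of components = 2

2


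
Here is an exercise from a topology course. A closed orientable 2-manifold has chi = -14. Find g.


chi = 2 - 2g for closed orientable surfaces.
-14 = 2 - 2g
2g = 2 - (-14) = 16
g = 8

8


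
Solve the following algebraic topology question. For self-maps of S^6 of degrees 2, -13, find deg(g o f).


Degree is multiplicative under composition: deg(g o f) = deg(g) * deg(f).
= -13 * 2 = -26

-26


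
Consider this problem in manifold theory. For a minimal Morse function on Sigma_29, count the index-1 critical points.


A perfect Morse function has m_k = b_k.
For Sigma_29: b_0=1, b_1=2g=58, b_2=1.
Saddles m_1 = 2g = 58

58


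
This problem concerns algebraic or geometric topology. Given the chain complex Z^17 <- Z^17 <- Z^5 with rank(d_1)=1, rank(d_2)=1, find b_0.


rank H_k = rank(ker d_k) - rank(im d_{k+1}).
rank(ker d_0) = rank(C_0) - rank(d_0) = 17 - 0 = 17.
rank(im d_{0+1}) = 1.
rank H_0 = 17 - 1 = 16

16


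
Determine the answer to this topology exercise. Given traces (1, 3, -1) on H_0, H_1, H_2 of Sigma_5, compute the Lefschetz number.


L(f) = tr(f_0*) - tr(f_1*) + tr(f_2*).
= 1 - (3) + (-1)
= -3

-3


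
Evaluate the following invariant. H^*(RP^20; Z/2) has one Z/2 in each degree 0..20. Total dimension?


H^k(RP^20; Z/2) = Z/2 for each 0 <= k <= 20.
Total dimension = 20 + 1 = 21

21


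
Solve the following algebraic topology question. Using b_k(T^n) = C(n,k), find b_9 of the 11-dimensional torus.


By the Kunneth formula, b_k(T^n) = C(n,k).
b_9(T^11) = C(11,9).
C(11,9) = 11!/(9!*2!) = 55

55


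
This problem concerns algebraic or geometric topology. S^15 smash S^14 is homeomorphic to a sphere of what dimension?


S^m ^ S^n = S^{m+n}.
k = 15 + 14 = 29

29


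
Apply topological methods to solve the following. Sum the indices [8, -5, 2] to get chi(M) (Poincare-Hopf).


Poincare-Hopf: chi(M) = sum of indices of zeros.
chi = (8) + (-5) + (2) = 5

5


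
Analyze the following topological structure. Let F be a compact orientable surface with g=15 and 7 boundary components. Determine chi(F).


For a compact orientable surface with genus g and b boundary components: chi = 2 - 2g - b.
chi = 2 - 2*15 - 7 = 2 - 30 - 7 = -35

-35


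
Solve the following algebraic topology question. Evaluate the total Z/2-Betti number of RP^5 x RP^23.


dim H^*(RP^n; Z/2) = n+1 (one Z/2 in each degree 0..n).
Total Betti number is multiplicative.
Total = (5+1) * (23+1) = 6 * 24 = 144

144


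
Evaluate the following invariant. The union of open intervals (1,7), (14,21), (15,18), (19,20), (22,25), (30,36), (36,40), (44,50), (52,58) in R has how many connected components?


Sort and merge overlapping open intervals.
Merged: (1,7), (14,21), (22,25), (30,36), (36,40), (44,50), (52,58).
Number of components = 7

7


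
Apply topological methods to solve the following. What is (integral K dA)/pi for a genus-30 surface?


Gauss-Bonnet: integral K dA = 2*pi*chi(M).
chi(Sigma_30) = 2 - 2*30 = -58.
(integral K dA)/pi = 2*chi = 2*(-58) = -116

-116


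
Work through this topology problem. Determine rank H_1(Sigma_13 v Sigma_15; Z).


For a wedge: H_1(A v B) = H_1(A) + H_1(B).
b_1(Sigma_13) = 26, b_1(Sigma_15) = 30.
b_1 = 26 + 30 = 56

56


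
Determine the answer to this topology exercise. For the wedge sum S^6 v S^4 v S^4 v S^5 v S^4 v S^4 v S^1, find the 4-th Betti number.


For a wedge of spheres, H_k (k>0) is free on one generator per sphere of dimension k.
Spheres of dimension 4: count = 4.
b_4 = 4

4


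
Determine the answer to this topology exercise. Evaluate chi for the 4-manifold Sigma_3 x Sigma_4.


chi(Sigma_3) = 2 - 2*3 = -4
chi(Sigma_4) = 2 - 2*4 = -6
chi(product) = (-4) * (-6) = 24

24


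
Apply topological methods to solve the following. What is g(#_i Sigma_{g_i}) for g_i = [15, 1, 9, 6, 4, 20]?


Genus is additive under connected sum of orientable surfaces.
g = 15 + 1 + 9 + 6 + 4 + 20 = 55

55


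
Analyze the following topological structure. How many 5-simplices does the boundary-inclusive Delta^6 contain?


Delta^6 has 6+1 vertices. A 5-face is a choice of 5+1 vertices.
f_5 = C(6+1, 5+1) = C(7,6) = 7

7


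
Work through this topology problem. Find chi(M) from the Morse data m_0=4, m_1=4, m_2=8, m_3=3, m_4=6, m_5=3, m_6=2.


Morse theory: chi(M) = sum_k (-1)^k m_k where m_k = #(index-k critical points).
= (4) + (-4) + (8) + (-3) + (6) + (-3) + (2) = 10

10


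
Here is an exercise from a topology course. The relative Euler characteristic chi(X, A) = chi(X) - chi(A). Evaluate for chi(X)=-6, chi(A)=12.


Relative Euler characteristic: chi(X, A) = chi(X) - chi(A).
= -6 - (12) = -18

-18


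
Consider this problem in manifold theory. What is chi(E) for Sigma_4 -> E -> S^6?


chi(S^6) = 2 (n even), chi(Sigma_4) = 2 - 2*4 = -6.
chi(E) = 2 * (-6) = -12

-12


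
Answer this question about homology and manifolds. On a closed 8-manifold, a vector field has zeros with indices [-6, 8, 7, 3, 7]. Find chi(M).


Poincare-Hopf: chi(M) = sum of indices of zeros.
chi = (-6) + (8) + (7) + (3) + (7) = 19

19


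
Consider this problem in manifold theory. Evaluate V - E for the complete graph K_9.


K_9: V = 9, E = C(9,2) = 36.
chi = V - E = 9 - 36 = -27

-27


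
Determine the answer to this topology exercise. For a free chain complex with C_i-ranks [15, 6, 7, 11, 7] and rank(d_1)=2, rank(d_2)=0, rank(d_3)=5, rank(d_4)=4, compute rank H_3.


rank H_k = rank(ker d_k) - rank(im d_{k+1}).
rank(ker d_3) = rank(C_3) - rank(d_3) = 11 - 5 = 6.
rank(im d_{3+1}) = 4.
rank H_3 = 6 - 4 = 2

2


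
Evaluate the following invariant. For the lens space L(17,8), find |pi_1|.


pi_1(L(p,q)) = Z/pZ for any q coprime to p.
|pi_1(L(17,8))| = 17

17


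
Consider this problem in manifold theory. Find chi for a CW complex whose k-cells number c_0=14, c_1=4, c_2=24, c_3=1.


chi = sum_k (-1)^k c_k.
= (-1)^0*14 + (-1)^1*4 + (-1)^2*24 + (-1)^3*1
= (14) + (-4) + (24) + (-1)
= 33

33


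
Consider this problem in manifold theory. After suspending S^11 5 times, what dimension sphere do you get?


Each suspension raises dimension by 1: Sigma S^n = S^{n+1}.
Sigma^5 S^11 = S^{11+5} = S^16

16


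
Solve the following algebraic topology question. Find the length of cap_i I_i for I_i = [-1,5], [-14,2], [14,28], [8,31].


Intersection = [max(a_i), min(b_i)] = [14, 2].
Since 14 > 2, the intersection is empty.
Length = 0

0


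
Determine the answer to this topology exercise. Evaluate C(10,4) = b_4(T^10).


By the Kunneth formula, b_k(T^n) = C(n,k).
b_4(T^10) = C(10,4).
C(10,4) = 10!/(4!*6!) = 210

210


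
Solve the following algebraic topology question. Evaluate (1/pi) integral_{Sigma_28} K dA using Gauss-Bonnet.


Gauss-Bonnet: integral K dA = 2*pi*chi(M).
chi(Sigma_28) = 2 - 2*28 = -54.
(integral K dA)/pi = 2*chi = 2*(-54) = -108

-108


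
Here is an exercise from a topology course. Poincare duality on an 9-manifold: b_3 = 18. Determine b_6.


Poincare duality for closed orientable n-manifolds: b_k = b_{n-k}.
Here n = 9, so b_6 = b_3 = 18

18


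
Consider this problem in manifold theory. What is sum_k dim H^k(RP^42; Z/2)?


H^k(RP^42; Z/2) = Z/2 for each 0 <= k <= 42.
Total dimension = 42 + 1 = 43

43


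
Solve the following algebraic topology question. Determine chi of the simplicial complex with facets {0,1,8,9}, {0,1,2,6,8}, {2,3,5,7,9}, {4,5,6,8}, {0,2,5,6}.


Enumerate all faces; f-vector: f_0=10, f_1=29, f_2=30, f_3=13, f_4=2.
chi = sum (-1)^k f_k = 0

0


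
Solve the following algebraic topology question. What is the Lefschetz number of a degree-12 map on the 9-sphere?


On S^9: L(f) = tr(f_0*) + (-1)^9 tr(f_9*) = 1 + (-1)^9 * deg(f).
L(f) = 1 + (-1)^9 * 12 = 1 + -12 = -11

-11


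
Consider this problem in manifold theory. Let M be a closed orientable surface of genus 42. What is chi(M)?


For a closed orientable surface of genus g: chi = 2 - 2g.
Here g = 42.
chi = 2 - 2*42 = 2 - 84 = -82

-82


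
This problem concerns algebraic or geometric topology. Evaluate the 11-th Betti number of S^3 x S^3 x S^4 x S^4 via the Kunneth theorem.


Each S^d has Poincare polynomial 1 + t^d.
The product S^3 x S^3 x S^4 x S^4 has Poincare polynomial prod(1+t^d_i).
Expanding: b_0=1, b_3=2, b_4=2, b_6=1, b_7=4, b_8=1, b_10=2, b_11=2, b_14=1.
b_11 = 2

2


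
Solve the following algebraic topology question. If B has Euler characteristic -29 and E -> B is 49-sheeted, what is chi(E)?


For a finite covering: chi(E) = (number of sheets) * chi(B).
chi(E) = 49 * (-29) = -1421

-1421


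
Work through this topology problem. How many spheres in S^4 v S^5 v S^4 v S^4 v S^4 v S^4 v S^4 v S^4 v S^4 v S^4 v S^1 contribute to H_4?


For a wedge of spheres, H_k (k>0) is free on one generator per sphere of dimension k.
Spheres of dimension 4: count = 9.
b_4 = 9

9


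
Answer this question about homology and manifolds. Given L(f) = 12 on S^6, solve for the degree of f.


L(f) = 1 + (-1)^6 deg(f) on S^6.
12 = 1 + (-1)^6 * deg(f)
(-1)^6 * deg(f) = 11
deg(f) = 11

11


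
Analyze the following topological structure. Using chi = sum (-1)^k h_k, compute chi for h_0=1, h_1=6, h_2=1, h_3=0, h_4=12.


Handles of index k contribute (-1)^k to chi (same as CW cells).
chi = (1) + (-6) + (1) + (0) + (12) = 8

8


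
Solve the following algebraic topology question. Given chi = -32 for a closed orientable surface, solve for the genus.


chi = 2 - 2g for closed orientable surfaces.
-32 = 2 - 2g
2g = 2 - (-32) = 34
g = 17

17


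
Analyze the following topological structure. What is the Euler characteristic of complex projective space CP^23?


CP^23 has one cell in each even dimension 0, 2, ..., 2*23 (23+1 cells total).
All cells are even-dimensional, so chi = number of cells.
chi = 23 + 1 = 24

24


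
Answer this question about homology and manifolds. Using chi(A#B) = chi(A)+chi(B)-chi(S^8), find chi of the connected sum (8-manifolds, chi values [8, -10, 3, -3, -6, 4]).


For n-manifolds: chi(A#B) = chi(A) + chi(B) - chi(S^8).
chi(S^8) = 1 + (-1)^8 = 2.
chi(#) = (sum chi_i) - (6-1)*chi(S^8) = -4 - 5*2 = -14

-14


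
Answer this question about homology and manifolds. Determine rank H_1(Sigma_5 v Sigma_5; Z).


For a wedge: H_1(A v B) = H_1(A) + H_1(B).
b_1(Sigma_5) = 10, b_1(Sigma_5) = 10.
b_1 = 10 + 10 = 20

20


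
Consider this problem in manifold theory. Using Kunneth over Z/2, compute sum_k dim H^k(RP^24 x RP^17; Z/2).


dim H^*(RP^n; Z/2) = n+1 (one Z/2 in each degree 0..n).
Total Betti number is multiplicative.
Total = (24+1) * (17+1) = 25 * 18 = 450

450


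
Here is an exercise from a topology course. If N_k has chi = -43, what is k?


chi = 2 - k for closed non-orientable surfaces with k crosscaps.
-43 = 2 - k
k = 2 - (-43) = 45

45


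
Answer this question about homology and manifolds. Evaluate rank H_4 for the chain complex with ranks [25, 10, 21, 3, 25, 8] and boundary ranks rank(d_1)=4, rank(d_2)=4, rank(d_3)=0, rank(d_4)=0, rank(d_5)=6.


rank H_k = rank(ker d_k) - rank(im d_{k+1}).
rank(ker d_4) = rank(C_4) - rank(d_4) = 25 - 0 = 25.
rank(im d_{4+1}) = 6.
rank H_4 = 25 - 6 = 19

19


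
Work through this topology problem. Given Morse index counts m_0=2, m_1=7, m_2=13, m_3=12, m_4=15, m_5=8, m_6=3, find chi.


Morse theory: chi(M) = sum_k (-1)^k m_k where m_k = #(index-k critical points).
= (2) + (-7) + (13) + (-12) + (15) + (-8) + (3) = 6

6


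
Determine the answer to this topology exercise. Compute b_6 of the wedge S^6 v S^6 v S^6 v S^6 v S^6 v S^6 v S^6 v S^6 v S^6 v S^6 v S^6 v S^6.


For a wedge of spheres, H_k (k>0) is free on one generator per sphere of dimension k.
Spheres of dimension 6: count = 12.
b_6 = 12

12


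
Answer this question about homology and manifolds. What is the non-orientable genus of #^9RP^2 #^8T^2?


Since a >= 1, the sum is non-orientable; each T^2 can be replaced by RP^2 # RP^2 (since T^2#RP^2 = 3RP^2).
Total crosscaps k = 9 + 2*8 = 25.
Check via chi: chi = 9*1 + 8*0 - (9+8-1)*2 = -23 = 2 - k = -23. Consistent.

25


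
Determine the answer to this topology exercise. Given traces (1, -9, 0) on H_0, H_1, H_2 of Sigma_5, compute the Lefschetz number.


L(f) = tr(f_0*) - tr(f_1*) + tr(f_2*).
= 1 - (-9) + (0)
= 10

10


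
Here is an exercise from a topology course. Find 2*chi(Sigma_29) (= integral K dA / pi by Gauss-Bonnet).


Gauss-Bonnet: integral K dA = 2*pi*chi(M).
chi(Sigma_29) = 2 - 2*29 = -56.
(integral K dA)/pi = 2*chi = 2*(-56) = -112

-112


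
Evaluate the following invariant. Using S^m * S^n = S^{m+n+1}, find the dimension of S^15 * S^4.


Join of spheres: S^m * S^n = S^{m+n+1}.
dim = 15 + 4 + 1 = 20

20


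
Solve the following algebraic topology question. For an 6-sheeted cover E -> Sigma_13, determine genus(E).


For an n-sheeted cover: chi(E) = n * chi(B).
chi(Sigma_13) = 2 - 2*13 = -24.
chi(E) = 6 * (-24) = -144.
genus(E) = (2 - chi(E))/2 = (2 - (-144))/2 = 146/2 = 73

73


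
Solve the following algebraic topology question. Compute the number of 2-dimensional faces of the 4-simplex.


Delta^4 has 4+1 vertices. A 2-face is a choice of 2+1 vertices.
f_2 = C(4+1, 2+1) = C(5,3) = 10

10


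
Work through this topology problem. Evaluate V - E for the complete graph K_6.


K_6: V = 6, E = C(6,2) = 15.
chi = V - E = 6 - 15 = -9

-9


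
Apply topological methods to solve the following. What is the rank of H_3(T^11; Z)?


By the Kunneth formula, b_k(T^n) = C(n,k).
b_3(T^11) = C(11,3).
C(11,3) = 11!/(3!*8!) = 165

165


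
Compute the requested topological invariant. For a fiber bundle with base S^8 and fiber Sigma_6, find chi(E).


chi(S^8) = 2 (n even), chi(Sigma_6) = 2 - 2*6 = -10.
chi(E) = 2 * (-10) = -20

-20


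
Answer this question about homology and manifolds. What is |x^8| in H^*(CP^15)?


|x| = 2 in H^*(CP^n).
|x^8| = 8 * |x| = 8 * 2 = 16

16


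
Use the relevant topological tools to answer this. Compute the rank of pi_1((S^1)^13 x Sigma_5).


pi_1(A x B) = pi_1(A) x pi_1(B); rank of abelianization = b_1.
b_1(T^13) = 13, b_1(Sigma_5) = 2*5 = 10.
b_1(product) = 13 + 10 = 23

23


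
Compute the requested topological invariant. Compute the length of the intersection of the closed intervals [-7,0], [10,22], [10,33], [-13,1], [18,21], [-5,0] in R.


Intersection = [max(a_i), min(b_i)] = [18, 0].
Since 18 > 0, the intersection is empty.
Length = 0

0


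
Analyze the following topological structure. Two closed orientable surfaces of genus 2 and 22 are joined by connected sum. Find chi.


chi(Sigma_2) = 2 - 2*2 = -2
chi(Sigma_22) = 2 - 2*22 = -42
For surfaces: chi(A#B) = chi(A) + chi(B) - 2.
chi = -2 + -42 - 2 = -46

-46


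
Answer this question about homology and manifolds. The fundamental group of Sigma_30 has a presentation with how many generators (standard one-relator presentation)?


Standard presentation: pi_1(Sigma_g) = <a_1,b_1,...,a_g,b_g | [a_1,b_1]...[a_g,b_g] = 1>.
Number of generators = 2g = 2*30 = 60

60


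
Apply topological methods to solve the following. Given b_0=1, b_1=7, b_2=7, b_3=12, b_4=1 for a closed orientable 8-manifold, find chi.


By Poincare duality b_k = b_{8-k}, so full Betti numbers: b_0=1, b_1=7, b_2=7, b_3=12, b_4=1, b_5=12, b_6=7, b_7=7, b_8=1.
chi = sum (-1)^k b_k = -21

-21


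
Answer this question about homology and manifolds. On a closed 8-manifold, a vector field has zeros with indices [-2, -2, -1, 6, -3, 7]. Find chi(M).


Poincare-Hopf: chi(M) = sum of indices of zeros.
chi = (-2) + (-2) + (-1) + (6) + (-3) + (7) = 5

5


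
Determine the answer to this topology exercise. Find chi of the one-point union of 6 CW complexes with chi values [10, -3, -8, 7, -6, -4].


chi(A v B) = chi(A) + chi(B) - 1 (one point identified).
For 6 spaces: chi = (sum chi_i) - (6 - 1).
sum = -4; chi = -4 - 5 = -9

-9


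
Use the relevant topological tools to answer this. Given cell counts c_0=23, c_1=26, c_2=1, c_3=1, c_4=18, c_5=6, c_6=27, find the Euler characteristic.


chi = sum_k (-1)^k c_k.
= (-1)^0*23 + (-1)^1*26 + (-1)^2*1 + (-1)^3*1 + (-1)^4*18 + (-1)^5*6 + (-1)^6*27
= (23) + (-26) + (1) + (-1) + (18) + (-6) + (27)
= 36

36


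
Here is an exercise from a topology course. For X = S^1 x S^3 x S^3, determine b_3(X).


Each S^d has Poincare polynomial 1 + t^d.
The product S^1 x S^3 x S^3 has Poincare polynomial prod(1+t^d_i).
Expanding: b_0=1, b_1=1, b_3=2, b_4=2, b_6=1, b_7=1.
b_3 = 2

2


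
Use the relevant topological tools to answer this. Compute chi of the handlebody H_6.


A genus-g handlebody deformation retracts to a wedge of g circles.
chi(vee_g S^1) = 1 - g.
chi(H_6) = 1 - 6 = -5

-5


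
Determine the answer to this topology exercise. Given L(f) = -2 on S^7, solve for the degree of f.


L(f) = 1 + (-1)^7 deg(f) on S^7.
-2 = 1 + (-1)^7 * deg(f)
(-1)^7 * deg(f) = -3
deg(f) = 3

3


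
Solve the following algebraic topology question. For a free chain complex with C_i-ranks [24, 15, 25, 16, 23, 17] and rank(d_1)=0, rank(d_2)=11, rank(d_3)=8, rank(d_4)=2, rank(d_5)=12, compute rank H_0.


rank H_k = rank(ker d_k) - rank(im d_{k+1}).
rank(ker d_0) = rank(C_0) - rank(d_0) = 24 - 0 = 24.
rank(im d_{0+1}) = 0.
rank H_0 = 24 - 0 = 24

24


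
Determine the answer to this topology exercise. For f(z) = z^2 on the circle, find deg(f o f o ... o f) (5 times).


deg(f) = 2. Degree is multiplicative: deg(f^5) = (deg f)^5.
deg(f^5) = (2)^5 = 32

32


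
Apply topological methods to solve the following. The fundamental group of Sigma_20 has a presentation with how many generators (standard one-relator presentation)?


Standard presentation: pi_1(Sigma_g) = <a_1,b_1,...,a_g,b_g | [a_1,b_1]...[a_g,b_g] = 1>.
Number of generators = 2g = 2*20 = 40

40


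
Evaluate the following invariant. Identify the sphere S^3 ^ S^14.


S^m ^ S^n = S^{m+n}.
k = 3 + 14 = 17

17


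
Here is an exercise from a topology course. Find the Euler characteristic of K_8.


K_8: V = 8, E = C(8,2) = 28.
chi = V - E = 8 - 28 = -20

-20


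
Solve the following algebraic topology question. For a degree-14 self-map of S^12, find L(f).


On S^12: L(f) = tr(f_0*) + (-1)^12 tr(f_12*) = 1 + (-1)^12 * deg(f).
L(f) = 1 + (-1)^12 * 14 = 1 + 14 = 15

15


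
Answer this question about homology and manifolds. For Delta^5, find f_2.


Delta^5 has 5+1 vertices. A 2-face is a choice of 2+1 vertices.
f_2 = C(5+1, 2+1) = C(6,3) = 20

20


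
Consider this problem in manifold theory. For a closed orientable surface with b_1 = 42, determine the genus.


For a closed orientable surface: b_1 = 2g.
42 = 2g
g = 42 / 2 = 21

21


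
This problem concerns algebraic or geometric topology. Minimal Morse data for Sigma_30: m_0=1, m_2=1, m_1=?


A perfect Morse function has m_k = b_k.
For Sigma_30: b_0=1, b_1=2g=60, b_2=1.
Saddles m_1 = 2g = 60

60


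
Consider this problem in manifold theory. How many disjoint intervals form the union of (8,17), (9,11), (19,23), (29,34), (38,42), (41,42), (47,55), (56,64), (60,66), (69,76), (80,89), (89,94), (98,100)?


Sort and merge overlapping open intervals.
Merged: (8,17), (19,23), (29,34), (38,42), (47,55), (56,66), (69,76), (80,89), (89,94), (98,100).
Number of components = 10

10


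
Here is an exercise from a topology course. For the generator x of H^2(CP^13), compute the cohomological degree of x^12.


|x| = 2 in H^*(CP^n).
|x^12| = 12 * |x| = 12 * 2 = 24

24


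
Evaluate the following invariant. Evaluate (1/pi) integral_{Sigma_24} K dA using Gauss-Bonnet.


Gauss-Bonnet: integral K dA = 2*pi*chi(M).
chi(Sigma_24) = 2 - 2*24 = -46.
(integral K dA)/pi = 2*chi = 2*(-46) = -92

-92


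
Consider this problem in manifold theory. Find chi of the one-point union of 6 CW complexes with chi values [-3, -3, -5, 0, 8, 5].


chi(A v B) = chi(A) + chi(B) - 1 (one point identified).
For 6 spaces: chi = (sum chi_i) - (6 - 1).
sum = 2; chi = 2 - 5 = -3

-3


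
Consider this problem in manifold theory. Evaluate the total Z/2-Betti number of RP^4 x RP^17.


dim H^*(RP^n; Z/2) = n+1 (one Z/2 in each degree 0..n).
Total Betti number is multiplicative.
Total = (4+1) * (17+1) = 5 * 18 = 90

90


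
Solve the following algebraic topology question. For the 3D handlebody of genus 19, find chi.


A genus-g handlebody deformation retracts to a wedge of g circles.
chi(vee_g S^1) = 1 - g.
chi(H_19) = 1 - 19 = -18

-18


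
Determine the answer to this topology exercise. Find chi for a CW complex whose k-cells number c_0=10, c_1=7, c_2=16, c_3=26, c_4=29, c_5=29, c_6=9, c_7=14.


chi = sum_k (-1)^k c_k.
= (-1)^0*10 + (-1)^1*7 + (-1)^2*16 + (-1)^3*26 + (-1)^4*29 + (-1)^5*29 + (-1)^6*9 + (-1)^7*14
= (10) + (-7) + (16) + (-26) + (29) + (-29) + (9) + (-14)
= -12

-12


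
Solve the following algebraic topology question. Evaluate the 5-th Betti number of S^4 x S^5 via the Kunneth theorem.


Each S^d has Poincare polynomial 1 + t^d.
The product S^4 x S^5 has Poincare polynomial prod(1+t^d_i).
Expanding: b_0=1, b_4=1, b_5=1, b_9=1.
b_5 = 1

1


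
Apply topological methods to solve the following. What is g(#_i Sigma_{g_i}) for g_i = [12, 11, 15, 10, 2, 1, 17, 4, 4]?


Genus is additive under connected sum of orientable surfaces.
g = 12 + 11 + 15 + 10 + 2 + 1 + 17 + 4 + 4 = 76

76


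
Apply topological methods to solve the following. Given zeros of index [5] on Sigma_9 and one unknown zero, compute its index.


Poincare-Hopf: sum of indices = chi(M).
chi(Sigma_9) = 2 - 2*9 = -16.
Sum of known indices = 5.
x = chi - (sum known) = -16 - (5) = -21

-21


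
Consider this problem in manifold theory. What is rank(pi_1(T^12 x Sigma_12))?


pi_1(A x B) = pi_1(A) x pi_1(B); rank of abelianization = b_1.
b_1(T^12) = 12, b_1(Sigma_12) = 2*12 = 24.
b_1(product) = 12 + 24 = 36

36


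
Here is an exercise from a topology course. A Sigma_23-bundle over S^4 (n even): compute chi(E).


chi(S^4) = 2 (n even), chi(Sigma_23) = 2 - 2*23 = -44.
chi(E) = 2 * (-44) = -88

-88


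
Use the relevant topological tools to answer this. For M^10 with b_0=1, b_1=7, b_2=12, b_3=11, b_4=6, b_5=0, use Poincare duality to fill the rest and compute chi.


By Poincare duality b_k = b_{10-k}, so full Betti numbers: b_0=1, b_1=7, b_2=12, b_3=11, b_4=6, b_5=0, b_6=6, b_7=11, b_8=12, b_9=7, b_10=1.
chi = sum (-1)^k b_k = 2

2


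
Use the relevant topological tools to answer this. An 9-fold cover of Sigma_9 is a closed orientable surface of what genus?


For an n-sheeted cover: chi(E) = n * chi(B).
chi(Sigma_9) = 2 - 2*9 = -16.
chi(E) = 9 * (-16) = -144.
genus(E) = (2 - chi(E))/2 = (2 - (-144))/2 = 146/2 = 73

73


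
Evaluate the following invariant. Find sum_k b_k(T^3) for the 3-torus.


b_k(T^3) = C(3,k), so the sum over k is sum_k C(3,k) = 2^3.
Total = 2^3 = 8

8


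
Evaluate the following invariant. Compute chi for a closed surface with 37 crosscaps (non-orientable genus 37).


For a non-orientable closed surface with k crosscaps: chi = 2 - k.
Here k = 37.
chi = 2 - 37 = -35

-35


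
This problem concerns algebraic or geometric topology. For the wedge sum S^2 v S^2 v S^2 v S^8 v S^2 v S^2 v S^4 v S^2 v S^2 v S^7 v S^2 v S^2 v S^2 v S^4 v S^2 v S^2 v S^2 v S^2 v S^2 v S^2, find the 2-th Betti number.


For a wedge of spheres, H_k (k>0) is free on one generator per sphere of dimension k.
Spheres of dimension 2: count = 16.
b_2 = 16

16


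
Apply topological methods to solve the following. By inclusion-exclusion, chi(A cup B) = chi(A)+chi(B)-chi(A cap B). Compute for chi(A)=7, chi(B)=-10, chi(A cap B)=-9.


chi(A cup B) = chi(A) + chi(B) - chi(A cap B)
= 7 + (-10) - (-9)
= 6

6


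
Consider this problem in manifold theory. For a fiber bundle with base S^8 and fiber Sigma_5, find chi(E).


chi(S^8) = 2 (n even), chi(Sigma_5) = 2 - 2*5 = -8.
chi(E) = 2 * (-8) = -16

-16


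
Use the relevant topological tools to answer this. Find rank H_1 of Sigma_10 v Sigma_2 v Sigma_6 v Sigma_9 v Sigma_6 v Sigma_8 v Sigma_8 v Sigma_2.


For a wedge X v Y: reduced H_k(X v Y) = H_k(X) + H_k(Y).
Each Sigma_g contributes b_1 = 2g.
b_1 = 20 + 4 + 12 + 18 + 12 + 16 + 16 + 4 = 102

102


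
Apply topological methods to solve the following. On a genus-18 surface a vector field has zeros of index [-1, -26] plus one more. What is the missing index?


Poincare-Hopf: sum of indices = chi(M).
chi(Sigma_18) = 2 - 2*18 = -34.
Sum of known indices = -27.
x = chi - (sum known) = -34 - (-27) = -7

-7


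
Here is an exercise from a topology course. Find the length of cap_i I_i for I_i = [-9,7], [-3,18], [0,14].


Intersection = [max(a_i), min(b_i)] = [0, 7].
Length = 7 - 0 = 7

7


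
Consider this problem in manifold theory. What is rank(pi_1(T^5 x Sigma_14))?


pi_1(A x B) = pi_1(A) x pi_1(B); rank of abelianization = b_1.
b_1(T^5) = 5, b_1(Sigma_14) = 2*14 = 28.
b_1(product) = 5 + 28 = 33

33


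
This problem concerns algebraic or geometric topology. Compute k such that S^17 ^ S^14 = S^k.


S^m ^ S^n = S^{m+n}.
k = 17 + 14 = 31

31


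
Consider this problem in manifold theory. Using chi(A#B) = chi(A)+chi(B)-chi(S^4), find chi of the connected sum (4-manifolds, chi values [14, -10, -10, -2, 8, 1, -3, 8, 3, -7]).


For n-manifolds: chi(A#B) = chi(A) + chi(B) - chi(S^4).
chi(S^4) = 1 + (-1)^4 = 2.
chi(#) = (sum chi_i) - (10-1)*chi(S^4) = 2 - 9*2 = -16

-16


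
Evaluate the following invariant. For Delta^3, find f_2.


Delta^3 has 3+1 vertices. A 2-face is a choice of 2+1 vertices.
f_2 = C(3+1, 2+1) = C(4,3) = 4

4


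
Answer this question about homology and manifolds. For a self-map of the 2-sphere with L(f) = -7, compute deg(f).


L(f) = 1 + (-1)^2 deg(f) on S^2.
-7 = 1 + (-1)^2 * deg(f)
(-1)^2 * deg(f) = -8
deg(f) = -8

-8


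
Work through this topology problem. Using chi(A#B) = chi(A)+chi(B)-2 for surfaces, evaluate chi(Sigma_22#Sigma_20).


chi(Sigma_22) = 2 - 2*22 = -42
chi(Sigma_20) = 2 - 2*20 = -38
For surfaces: chi(A#B) = chi(A) + chi(B) - 2.
chi = -42 + -38 - 2 = -82

-82


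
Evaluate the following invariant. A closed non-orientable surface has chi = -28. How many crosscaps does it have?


chi = 2 - k for closed non-orientable surfaces with k crosscaps.
-28 = 2 - k
k = 2 - (-28) = 30

30


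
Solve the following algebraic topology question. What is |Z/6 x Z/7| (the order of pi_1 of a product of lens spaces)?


pi_1(X x Y) = pi_1(X) x pi_1(Y).
pi_1(L(6,1)) = Z/6, pi_1(L(7,1)) = Z/7.
|Z/6 x Z/7| = 6 * 7 = 42

42


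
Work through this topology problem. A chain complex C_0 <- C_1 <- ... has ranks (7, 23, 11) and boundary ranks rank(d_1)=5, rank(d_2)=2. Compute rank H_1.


rank H_k = rank(ker d_k) - rank(im d_{k+1}).
rank(ker d_1) = rank(C_1) - rank(d_1) = 23 - 5 = 18.
rank(im d_{1+1}) = 2.
rank H_1 = 18 - 2 = 16

16


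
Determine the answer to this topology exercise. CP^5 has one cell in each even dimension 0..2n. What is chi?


CP^5 has one cell in each even dimension 0, 2, ..., 2*5 (5+1 cells total).
All cells are even-dimensional, so chi = number of cells.
chi = 5 + 1 = 6

6


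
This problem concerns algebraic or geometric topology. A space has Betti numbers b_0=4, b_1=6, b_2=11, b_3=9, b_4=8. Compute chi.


chi = sum_k (-1)^k b_k.
= (4) + (-6) + (11) + (-9) + (8)
= 8

8


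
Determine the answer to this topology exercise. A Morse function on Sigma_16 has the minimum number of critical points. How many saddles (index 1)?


A perfect Morse function has m_k = b_k.
For Sigma_16: b_0=1, b_1=2g=32, b_2=1.
Saddles m_1 = 2g = 32

32


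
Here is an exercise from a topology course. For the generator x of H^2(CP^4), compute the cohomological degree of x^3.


|x| = 2 in H^*(CP^n).
|x^3| = 3 * |x| = 3 * 2 = 6

6


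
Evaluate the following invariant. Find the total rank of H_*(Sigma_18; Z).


For Sigma_18: b_0 = 1, b_1 = 2g = 36, b_2 = 1.
Total = 1 + 36 + 1 = 38

38


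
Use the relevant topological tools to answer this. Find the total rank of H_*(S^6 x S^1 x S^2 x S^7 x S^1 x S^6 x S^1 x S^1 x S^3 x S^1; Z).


Total Betti number is multiplicative under products.
Each S^d (d>=1) has total Betti number 2.
There are 10 sphere factors.
Total = 2^10 = 1024

1024


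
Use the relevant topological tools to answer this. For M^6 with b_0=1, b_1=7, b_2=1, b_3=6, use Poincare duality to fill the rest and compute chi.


By Poincare duality b_k = b_{6-k}, so full Betti numbers: b_0=1, b_1=7, b_2=1, b_3=6, b_4=1, b_5=7, b_6=1.
chi = sum (-1)^k b_k = -16

-16


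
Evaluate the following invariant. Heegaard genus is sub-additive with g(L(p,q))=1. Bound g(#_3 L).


Heegaard genus satisfies g(A#B) <= g(A) + g(B).
Each lens space has g = 1.
Upper bound: 3 * 1 = 3

3


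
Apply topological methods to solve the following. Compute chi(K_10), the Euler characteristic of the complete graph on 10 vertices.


K_10: V = 10, E = C(10,2) = 45.
chi = V - E = 10 - 45 = -35

-35


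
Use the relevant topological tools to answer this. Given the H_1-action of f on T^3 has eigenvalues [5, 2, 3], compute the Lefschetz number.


For a torus self-map: L(f) = det(I - A) where A acts on H_1.
L(f) = (1-5) * (1-2) * (1-3) = -4 * -1 * -2 = -8

-8


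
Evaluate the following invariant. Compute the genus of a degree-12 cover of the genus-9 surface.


For an n-sheeted cover: chi(E) = n * chi(B).
chi(Sigma_9) = 2 - 2*9 = -16.
chi(E) = 12 * (-16) = -192.
genus(E) = (2 - chi(E))/2 = (2 - (-192))/2 = 194/2 = 97

97


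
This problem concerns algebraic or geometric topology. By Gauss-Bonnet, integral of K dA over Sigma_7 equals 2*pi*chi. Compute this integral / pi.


Gauss-Bonnet: integral K dA = 2*pi*chi(M).
chi(Sigma_7) = 2 - 2*7 = -12.
(integral K dA)/pi = 2*chi = 2*(-12) = -24

-24


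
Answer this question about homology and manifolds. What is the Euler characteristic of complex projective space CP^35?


CP^35 has one cell in each even dimension 0, 2, ..., 2*35 (35+1 cells total).
All cells are even-dimensional, so chi = number of cells.
chi = 35 + 1 = 36

36


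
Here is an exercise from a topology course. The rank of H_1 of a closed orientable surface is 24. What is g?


For a closed orientable surface: b_1 = 2g.
24 = 2g
g = 24 / 2 = 12

12


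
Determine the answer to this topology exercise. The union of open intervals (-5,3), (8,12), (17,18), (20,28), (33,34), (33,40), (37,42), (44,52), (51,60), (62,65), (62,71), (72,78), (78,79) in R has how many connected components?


Sort and merge overlapping open intervals.
Merged: (-5,3), (8,12), (17,18), (20,28), (33,42), (44,60), (62,71), (72,78), (78,79).
Number of components = 9

9


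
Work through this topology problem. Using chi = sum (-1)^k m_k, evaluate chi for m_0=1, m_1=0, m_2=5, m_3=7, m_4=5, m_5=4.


Morse theory: chi(M) = sum_k (-1)^k m_k where m_k = #(index-k critical points).
= (1) + (0) + (5) + (-7) + (5) + (-4) = 0

0


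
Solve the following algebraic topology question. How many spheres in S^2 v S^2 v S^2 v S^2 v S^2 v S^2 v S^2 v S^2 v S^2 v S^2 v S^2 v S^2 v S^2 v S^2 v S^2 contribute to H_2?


For a wedge of spheres, H_k (k>0) is free on one generator per sphere of dimension k.
Spheres of dimension 2: count = 15.
b_2 = 15

15


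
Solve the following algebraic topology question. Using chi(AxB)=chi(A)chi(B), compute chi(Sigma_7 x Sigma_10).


chi(Sigma_7) = 2 - 2*7 = -12
chi(Sigma_10) = 2 - 2*10 = -18
chi(product) = (-12) * (-18) = 216

216


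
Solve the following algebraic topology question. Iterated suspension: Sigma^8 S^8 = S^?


Each suspension raises dimension by 1: Sigma S^n = S^{n+1}.
Sigma^8 S^8 = S^{8+8} = S^16

16


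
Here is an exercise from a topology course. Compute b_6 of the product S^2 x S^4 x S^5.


Each S^d has Poincare polynomial 1 + t^d.
The product S^2 x S^4 x S^5 has Poincare polynomial prod(1+t^d_i).
Expanding: b_0=1, b_2=1, b_4=1, b_5=1, b_6=1, b_7=1, b_9=1, b_11=1.
b_6 = 1

1


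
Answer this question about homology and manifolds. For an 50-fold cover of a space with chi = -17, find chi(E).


For a finite covering: chi(E) = (number of sheets) * chi(B).
chi(E) = 50 * (-17) = -850

-850


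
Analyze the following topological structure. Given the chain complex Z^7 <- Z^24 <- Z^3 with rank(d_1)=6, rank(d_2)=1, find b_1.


rank H_k = rank(ker d_k) - rank(im d_{k+1}).
rank(ker d_1) = rank(C_1) - rank(d_1) = 24 - 6 = 18.
rank(im d_{1+1}) = 1.
rank H_1 = 18 - 1 = 17

17


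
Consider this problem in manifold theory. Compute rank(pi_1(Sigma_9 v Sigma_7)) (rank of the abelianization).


For a wedge: H_1(A v B) = H_1(A) + H_1(B).
b_1(Sigma_9) = 18, b_1(Sigma_7) = 14.
b_1 = 18 + 14 = 32

32


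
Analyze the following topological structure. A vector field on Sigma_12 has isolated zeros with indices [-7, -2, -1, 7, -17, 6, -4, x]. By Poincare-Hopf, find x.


Poincare-Hopf: sum of indices = chi(M).
chi(Sigma_12) = 2 - 2*12 = -22.
Sum of known indices = -18.
x = chi - (sum known) = -22 - (-18) = -4

-4


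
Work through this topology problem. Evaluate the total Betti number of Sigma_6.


For Sigma_6: b_0 = 1, b_1 = 2g = 12, b_2 = 1.
Total = 1 + 12 + 1 = 14

14


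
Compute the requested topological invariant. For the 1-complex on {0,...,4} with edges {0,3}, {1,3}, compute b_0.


Run DFS/union-find over 5 vertices.
V = 5, E = 2.
Number of components = 3

3


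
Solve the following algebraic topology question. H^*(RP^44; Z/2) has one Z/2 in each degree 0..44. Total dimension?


H^k(RP^44; Z/2) = Z/2 for each 0 <= k <= 44.
Total dimension = 44 + 1 = 45

45


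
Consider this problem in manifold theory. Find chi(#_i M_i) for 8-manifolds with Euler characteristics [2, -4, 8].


For n-manifolds: chi(A#B) = chi(A) + chi(B) - chi(S^8).
chi(S^8) = 1 + (-1)^8 = 2.
chi(#) = (sum chi_i) - (3-1)*chi(S^8) = 6 - 2*2 = 2

2


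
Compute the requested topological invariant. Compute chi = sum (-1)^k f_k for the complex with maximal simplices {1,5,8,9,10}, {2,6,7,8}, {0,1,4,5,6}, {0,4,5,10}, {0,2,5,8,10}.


Enumerate all faces; f-vector: f_0=10, f_1=31, f_2=35, f_3=17, f_4=3.
chi = sum (-1)^k f_k = 0

0


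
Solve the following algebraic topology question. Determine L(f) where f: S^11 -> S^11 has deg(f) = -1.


On S^11: L(f) = tr(f_0*) + (-1)^11 tr(f_11*) = 1 + (-1)^11 * deg(f).
L(f) = 1 + (-1)^11 * -1 = 1 + 1 = 2

2


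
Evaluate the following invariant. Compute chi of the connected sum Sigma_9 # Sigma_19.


chi(Sigma_9) = 2 - 2*9 = -16
chi(Sigma_19) = 2 - 2*19 = -36
For surfaces: chi(A#B) = chi(A) + chi(B) - 2.
chi = -16 + -36 - 2 = -54

-54


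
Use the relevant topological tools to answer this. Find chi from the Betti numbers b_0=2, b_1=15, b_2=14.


chi = sum_k (-1)^k b_k.
= (2) + (-15) + (14)
= 1

1


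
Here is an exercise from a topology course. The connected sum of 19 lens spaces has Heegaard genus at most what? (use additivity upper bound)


Heegaard genus satisfies g(A#B) <= g(A) + g(B).
Each lens space has g = 1.
Upper bound: 19 * 1 = 19

19


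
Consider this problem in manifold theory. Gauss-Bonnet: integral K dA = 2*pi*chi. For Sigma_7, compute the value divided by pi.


Gauss-Bonnet: integral K dA = 2*pi*chi(M).
chi(Sigma_7) = 2 - 2*7 = -12.
(integral K dA)/pi = 2*chi = 2*(-12) = -24

-24


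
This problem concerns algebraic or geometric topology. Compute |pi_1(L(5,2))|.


pi_1(L(p,q)) = Z/pZ for any q coprime to p.
|pi_1(L(5,2))| = 5

5


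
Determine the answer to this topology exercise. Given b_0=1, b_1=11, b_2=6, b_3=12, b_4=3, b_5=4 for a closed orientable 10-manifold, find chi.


By Poincare duality b_k = b_{10-k}, so full Betti numbers: b_0=1, b_1=11, b_2=6, b_3=12, b_4=3, b_5=4, b_6=3, b_7=12, b_8=6, b_9=11, b_10=1.
chi = sum (-1)^k b_k = -30

-30


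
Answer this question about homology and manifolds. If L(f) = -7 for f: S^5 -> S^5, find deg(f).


L(f) = 1 + (-1)^5 deg(f) on S^5.
-7 = 1 + (-1)^5 * deg(f)
(-1)^5 * deg(f) = -8
deg(f) = 8

8


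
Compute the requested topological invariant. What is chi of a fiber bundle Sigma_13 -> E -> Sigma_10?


For a fiber bundle F -> E -> B (with CW structure): chi(E) = chi(B) * chi(F).
chi(Sigma_10) = -18, chi(Sigma_13) = -24.
chi(E) = (-18) * (-24) = 432

432


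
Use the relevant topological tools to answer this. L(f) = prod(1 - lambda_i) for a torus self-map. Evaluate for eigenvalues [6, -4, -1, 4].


For a torus self-map: L(f) = det(I - A) where A acts on H_1.
L(f) = (1-6) * (1--4) * (1--1) * (1-4) = -5 * 5 * 2 * -3 = 150

150


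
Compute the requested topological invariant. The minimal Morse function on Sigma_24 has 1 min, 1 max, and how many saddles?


A perfect Morse function has m_k = b_k.
For Sigma_24: b_0=1, b_1=2g=48, b_2=1.
Saddles m_1 = 2g = 48

48


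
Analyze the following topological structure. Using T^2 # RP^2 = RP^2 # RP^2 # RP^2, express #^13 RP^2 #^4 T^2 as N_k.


Since a >= 1, the sum is non-orientable; each T^2 can be replaced by RP^2 # RP^2 (since T^2#RP^2 = 3RP^2).
Total crosscaps k = 13 + 2*4 = 21.
Check via chi: chi = 13*1 + 4*0 - (13+4-1)*2 = -19 = 2 - k = -19. Consistent.

21


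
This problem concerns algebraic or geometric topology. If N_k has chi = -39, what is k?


chi = 2 - k for closed non-orientable surfaces with k crosscaps.
-39 = 2 - k
k = 2 - (-39) = 41

41


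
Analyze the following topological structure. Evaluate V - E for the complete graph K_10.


K_10: V = 10, E = C(10,2) = 45.
chi = V - E = 10 - 45 = -35

-35


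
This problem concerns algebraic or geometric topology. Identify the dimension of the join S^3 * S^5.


Join of spheres: S^m * S^n = S^{m+n+1}.
dim = 3 + 5 + 1 = 9

9


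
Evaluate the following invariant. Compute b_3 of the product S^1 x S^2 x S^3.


Each S^d has Poincare polynomial 1 + t^d.
The product S^1 x S^2 x S^3 has Poincare polynomial prod(1+t^d_i).
Expanding: b_0=1, b_1=1, b_2=1, b_3=2, b_4=1, b_5=1, b_6=1.
b_3 = 2

2


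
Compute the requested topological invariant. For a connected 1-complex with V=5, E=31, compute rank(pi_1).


For a connected graph: rank(pi_1) = b_1 = E - V + 1 = 1 - chi.
chi = V - E = 5 - 31 = -26.
rank = 1 - (-26) = 31 - 5 + 1 = 27

27


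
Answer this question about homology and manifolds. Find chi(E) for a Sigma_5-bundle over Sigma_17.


For a fiber bundle F -> E -> B (with CW structure): chi(E) = chi(B) * chi(F).
chi(Sigma_17) = -32, chi(Sigma_5) = -8.
chi(E) = (-32) * (-8) = 256

256


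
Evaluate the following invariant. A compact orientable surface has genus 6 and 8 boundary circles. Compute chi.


For a compact orientable surface with genus g and b boundary components: chi = 2 - 2g - b.
chi = 2 - 2*6 - 8 = 2 - 12 - 8 = -18

-18


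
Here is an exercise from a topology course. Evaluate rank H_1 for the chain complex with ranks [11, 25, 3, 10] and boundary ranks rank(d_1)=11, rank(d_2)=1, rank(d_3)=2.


rank H_k = rank(ker d_k) - rank(im d_{k+1}).
rank(ker d_1) = rank(C_1) - rank(d_1) = 25 - 11 = 14.
rank(im d_{1+1}) = 1.
rank H_1 = 14 - 1 = 13

13
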